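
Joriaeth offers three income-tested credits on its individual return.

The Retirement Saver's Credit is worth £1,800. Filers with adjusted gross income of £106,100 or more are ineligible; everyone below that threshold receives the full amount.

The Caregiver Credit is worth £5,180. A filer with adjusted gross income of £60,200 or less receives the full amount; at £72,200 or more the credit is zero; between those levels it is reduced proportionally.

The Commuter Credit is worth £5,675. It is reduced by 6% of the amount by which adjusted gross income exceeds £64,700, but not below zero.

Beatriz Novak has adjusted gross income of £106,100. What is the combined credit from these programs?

£3,191

Retirement Saver's Credit: £106,100 meets or exceeds the £106,100 cutoff, so the credit is £0.
Caregiver Credit: £106,100 is at or above £72,200, so the credit is £0.
Commuter Credit: 6% of the £41,400 excess over £64,700 is £2,484; credit = £5,675 − £2,484 = £3,191.
Total: £0 + £0 + £3,191 = £3,191.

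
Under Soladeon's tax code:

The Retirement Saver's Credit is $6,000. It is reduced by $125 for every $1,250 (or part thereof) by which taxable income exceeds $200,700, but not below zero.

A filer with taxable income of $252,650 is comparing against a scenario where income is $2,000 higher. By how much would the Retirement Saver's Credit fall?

At $252,650 — income exceeds $200,700 by $51,950, which is 42 full-or-partial $1,250 increments; reduction = 42 × $125 = $5,250, leaving $750.
At $254,650 — income exceeds $200,700 by $53,950, which is 44 full-or-partial $1,250 increments; reduction = 44 × $125 = $5,500, leaving $500.
Lost: $750 − $500 = $250.

$250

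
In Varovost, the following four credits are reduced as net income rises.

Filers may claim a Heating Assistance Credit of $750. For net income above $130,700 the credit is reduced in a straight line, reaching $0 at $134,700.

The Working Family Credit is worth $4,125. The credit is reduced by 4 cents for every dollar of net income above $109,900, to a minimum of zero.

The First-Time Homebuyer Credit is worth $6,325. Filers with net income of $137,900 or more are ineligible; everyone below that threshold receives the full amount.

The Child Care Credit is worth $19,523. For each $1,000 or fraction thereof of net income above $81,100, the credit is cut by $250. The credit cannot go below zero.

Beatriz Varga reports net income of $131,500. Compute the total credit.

$16,959

Heating Assistance Credit: $131,500 is $800 into a $4,000 phase-out range, leaving 3,200/4,000 of the credit: $750 × 3,200/4,000 = $600.
Working Family Credit: 4% of the $21,600 excess over $109,900 is $864; credit = $4,125 − $864 = $3,261.
First-Time Homebuyer Credit: $131,500 is below the $137,900 cutoff, so the full $6,325 applies.
Child Care Credit: income exceeds $81,100 by $50,400, which is 51 full-or-partial $1,000 increments; reduction = 51 × $250 = $12,750, leaving $6,773.
Total: $600 + $3,261 + $6,325 + $6,773 = $16,959.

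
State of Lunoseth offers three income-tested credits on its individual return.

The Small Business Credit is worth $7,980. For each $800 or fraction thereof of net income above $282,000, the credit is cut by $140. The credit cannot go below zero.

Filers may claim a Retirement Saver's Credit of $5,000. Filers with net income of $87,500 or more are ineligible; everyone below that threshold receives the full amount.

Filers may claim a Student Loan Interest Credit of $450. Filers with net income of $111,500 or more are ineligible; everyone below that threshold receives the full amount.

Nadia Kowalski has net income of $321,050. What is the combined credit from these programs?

$1,120

Small Business Credit: income exceeds $282,000 by $39,050, which is 49 full-or-partial $800 increments; reduction = 49 × $140 = $6,860, leaving $1,120.
Retirement Saver's Credit: $321,050 meets or exceeds the $87,500 cutoff, so the credit is $0.
Student Loan Interest Credit: $321,050 meets or exceeds the $111,500 cutoff, so the credit is $0.
Total: $1,120 + $0 + $0 = $1,120.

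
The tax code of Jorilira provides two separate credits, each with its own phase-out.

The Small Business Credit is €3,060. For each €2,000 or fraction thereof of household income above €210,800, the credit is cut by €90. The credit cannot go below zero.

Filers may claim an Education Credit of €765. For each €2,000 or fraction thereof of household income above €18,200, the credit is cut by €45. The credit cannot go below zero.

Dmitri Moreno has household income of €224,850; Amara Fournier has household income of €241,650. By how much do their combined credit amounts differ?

€720

Dmitri (€224,850): Small Business Credit: income exceeds €210,800 by €14,050, which is 8 full-or-partial €2,000 increments; reduction = 8 × €90 = €720, leaving €2,340. Education Credit: income exceeds €18,200 by €206,650 → 104 increments × €45 = €4,680 ≥ base, so the credit is €0. total €2,340 + €0 = €2,340
Amara (€241,650): Small Business Credit: income exceeds €210,800 by €30,850, which is 16 full-or-partial €2,000 increments; reduction = 16 × €90 = €1,440, leaving €1,620. Education Credit: income exceeds €18,200 by €223,450 → 112 increments × €45 = €5,040 ≥ base, so the credit is €0. total €1,620 + €0 = €1,620
Difference: |€2,340 − €1,620| = €720.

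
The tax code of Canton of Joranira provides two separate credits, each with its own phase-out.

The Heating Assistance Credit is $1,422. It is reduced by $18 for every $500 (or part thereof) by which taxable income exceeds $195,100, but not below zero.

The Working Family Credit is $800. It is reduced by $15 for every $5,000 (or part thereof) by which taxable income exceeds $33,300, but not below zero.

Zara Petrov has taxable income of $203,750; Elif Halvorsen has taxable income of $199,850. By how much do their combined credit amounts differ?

Zara ($203,750): Heating Assistance Credit: income exceeds $195,100 by $8,650, which is 18 full-or-partial $500 increments; reduction = 18 × $18 = $324, leaving $1,098. Working Family Credit: income exceeds $33,300 by $170,450, which is 35 full-or-partial $5,000 increments; reduction = 35 × $15 = $525, leaving $275. total $1,098 + $275 = $1,373
Elif ($199,850): Heating Assistance Credit: income exceeds $195,100 by $4,750, which is 10 full-or-partial $500 increments; reduction = 10 × $18 = $180, leaving $1,242. Working Family Credit: income exceeds $33,300 by $166,550, which is 34 full-or-partial $5,000 increments; reduction = 34 × $15 = $510, leaving $290. total $1,242 + $290 = $1,532
Difference: |$1,373 − $1,532| = $159.

$159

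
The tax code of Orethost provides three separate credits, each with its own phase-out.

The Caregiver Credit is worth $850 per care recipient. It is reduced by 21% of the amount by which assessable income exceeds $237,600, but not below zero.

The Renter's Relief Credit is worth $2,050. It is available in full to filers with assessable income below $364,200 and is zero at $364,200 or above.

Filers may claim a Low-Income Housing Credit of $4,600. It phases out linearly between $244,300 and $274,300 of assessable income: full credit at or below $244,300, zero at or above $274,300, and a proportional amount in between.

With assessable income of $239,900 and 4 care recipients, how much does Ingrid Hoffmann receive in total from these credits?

$9,567

Caregiver Credit: base = 4 × $850 = $3,400. 21% of the $2,300 excess over $237,600 is $483; credit = $3,400 − $483 = $2,917.
Renter's Relief Credit: $239,900 is below the $364,200 cutoff, so the full $2,050 applies.
Low-Income Housing Credit: $239,900 is at or below the $244,300 threshold, so the full $4,600 applies.
Total: $2,917 + $2,050 + $4,600 = $9,567.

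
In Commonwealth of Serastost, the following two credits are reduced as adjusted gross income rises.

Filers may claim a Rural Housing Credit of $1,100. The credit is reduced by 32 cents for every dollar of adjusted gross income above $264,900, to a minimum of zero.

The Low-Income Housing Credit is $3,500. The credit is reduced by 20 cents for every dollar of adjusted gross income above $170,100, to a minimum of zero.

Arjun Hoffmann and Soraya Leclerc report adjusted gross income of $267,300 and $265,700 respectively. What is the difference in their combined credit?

Arjun ($267,300): Rural Housing Credit: 32% of the $2,400 excess over $264,900 is $768; credit = $1,100 − $768 = $332. Low-Income Housing Credit: 20% of the $97,200 excess over $170,100 is $19,440 ≥ base, so the credit is $0. total $332 + $0 = $332
Soraya ($265,700): Rural Housing Credit: 32% of the $800 excess over $264,900 is $256; credit = $1,100 − $256 = $844. Low-Income Housing Credit: 20% of the $95,600 excess over $170,100 is $19,120 ≥ base, so the credit is $0. total $844 + $0 = $844
Difference: |$332 − $844| = $512.

$512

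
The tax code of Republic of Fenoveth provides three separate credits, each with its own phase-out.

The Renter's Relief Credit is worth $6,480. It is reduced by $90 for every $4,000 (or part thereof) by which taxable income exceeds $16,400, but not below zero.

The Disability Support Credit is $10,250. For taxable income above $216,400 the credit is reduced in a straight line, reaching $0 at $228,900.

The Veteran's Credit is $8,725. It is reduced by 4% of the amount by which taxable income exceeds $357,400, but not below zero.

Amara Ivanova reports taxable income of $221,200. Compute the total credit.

Renter's Relief Credit: income exceeds $16,400 by $204,800, which is 52 full-or-partial $4,000 increments; reduction = 52 × $90 = $4,680, leaving $1,800.
Disability Support Credit: $221,200 is $4,800 into a $12,500 phase-out range, leaving 7,700/12,500 of the credit: $10,250 × 7,700/12,500 = $6,314.
Veteran's Credit: $221,200 is at or below the $357,400 threshold, so the full $8,725 applies.
Total: $1,800 + $6,314 + $8,725 = $16,839.

$16,839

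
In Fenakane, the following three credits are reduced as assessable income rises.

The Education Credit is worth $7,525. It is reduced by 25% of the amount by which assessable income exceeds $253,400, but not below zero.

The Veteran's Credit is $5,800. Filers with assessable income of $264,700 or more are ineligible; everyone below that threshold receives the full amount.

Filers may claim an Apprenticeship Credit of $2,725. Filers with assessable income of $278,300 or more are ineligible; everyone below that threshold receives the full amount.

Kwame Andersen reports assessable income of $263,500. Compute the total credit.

$13,525

Education Credit: 25% of the $10,100 excess over $253,400 is $2,525; credit = $7,525 − $2,525 = $5,000.
Veteran's Credit: $263,500 is below the $264,700 cutoff, so the full $5,800 applies.
Apprenticeship Credit: $263,500 is below the $278,300 cutoff, so the full $2,725 applies.
Total: $5,000 + $5,800 + $2,725 = $13,525.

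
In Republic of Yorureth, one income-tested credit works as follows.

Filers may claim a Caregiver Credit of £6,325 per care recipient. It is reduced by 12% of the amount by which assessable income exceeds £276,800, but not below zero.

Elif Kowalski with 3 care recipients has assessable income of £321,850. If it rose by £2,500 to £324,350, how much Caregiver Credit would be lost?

At £321,850 — base = 3 × £6,325 = £18,975. 12% of the £45,050 excess over £276,800 is £5,406; credit = £18,975 − £5,406 = £13,569.
At £324,350 — base = 3 × £6,325 = £18,975. 12% of the £47,550 excess over £276,800 is £5,706; credit = £18,975 − £5,706 = £13,269.
Lost: £13,569 − £13,269 = £300.

£300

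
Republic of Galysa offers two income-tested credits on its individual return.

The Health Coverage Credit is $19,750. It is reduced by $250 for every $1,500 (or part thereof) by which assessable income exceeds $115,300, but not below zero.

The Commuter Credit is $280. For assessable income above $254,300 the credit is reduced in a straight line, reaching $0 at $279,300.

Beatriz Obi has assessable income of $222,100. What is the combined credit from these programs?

Health Coverage Credit: income exceeds $115,300 by $106,800, which is 72 full-or-partial $1,500 increments; reduction = 72 × $250 = $18,000, leaving $1,750.
Commuter Credit: $222,100 is at or below the $254,300 threshold, so the full $280 applies.
Total: $1,750 + $280 = $2,030.

$2,030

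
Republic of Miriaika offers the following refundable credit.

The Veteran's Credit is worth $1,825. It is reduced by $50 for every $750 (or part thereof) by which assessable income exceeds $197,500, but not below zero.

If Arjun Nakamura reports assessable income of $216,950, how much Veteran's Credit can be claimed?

$525

Veteran's Credit: income exceeds $197,500 by $19,450, which is 26 full-or-partial $750 increments; reduction = 26 × $50 = $1,300, leaving $525.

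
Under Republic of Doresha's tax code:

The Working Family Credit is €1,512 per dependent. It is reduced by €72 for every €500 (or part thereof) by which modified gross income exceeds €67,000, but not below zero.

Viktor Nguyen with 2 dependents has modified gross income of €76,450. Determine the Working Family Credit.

€1,656

Working Family Credit: base = 2 × €1,512 = €3,024. income exceeds €67,000 by €9,450, which is 19 full-or-partial €500 increments; reduction = 19 × €72 = €1,368, leaving €1,656.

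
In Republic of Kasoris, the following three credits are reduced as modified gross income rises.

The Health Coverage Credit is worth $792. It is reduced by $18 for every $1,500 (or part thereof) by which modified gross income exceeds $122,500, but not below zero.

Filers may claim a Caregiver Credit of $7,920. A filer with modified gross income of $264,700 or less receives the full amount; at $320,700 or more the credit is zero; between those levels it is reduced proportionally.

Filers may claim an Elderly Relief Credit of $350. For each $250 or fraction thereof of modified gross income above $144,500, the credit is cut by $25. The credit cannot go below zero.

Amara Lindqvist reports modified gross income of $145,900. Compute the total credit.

$8,624

Health Coverage Credit: income exceeds $122,500 by $23,400, which is 16 full-or-partial $1,500 increments; reduction = 16 × $18 = $288, leaving $504.
Caregiver Credit: $145,900 is at or below the $264,700 threshold, so the full $7,920 applies.
Elderly Relief Credit: income exceeds $144,500 by $1,400, which is 6 full-or-partial $250 increments; reduction = 6 × $25 = $150, leaving $200.
Total: $504 + $7,920 + $200 = $8,624.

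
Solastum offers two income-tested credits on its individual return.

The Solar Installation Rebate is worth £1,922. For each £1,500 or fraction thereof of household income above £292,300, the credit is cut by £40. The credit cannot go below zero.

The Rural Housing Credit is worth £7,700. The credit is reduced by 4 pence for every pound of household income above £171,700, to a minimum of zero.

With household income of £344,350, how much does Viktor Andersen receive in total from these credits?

£1,316

Solar Installation Rebate: income exceeds £292,300 by £52,050, which is 35 full-or-partial £1,500 increments; reduction = 35 × £40 = £1,400, leaving £522.
Rural Housing Credit: 4% of the £172,650 excess over £171,700 is £6,906; credit = £7,700 − £6,906 = £794.
Total: £522 + £794 = £1,316.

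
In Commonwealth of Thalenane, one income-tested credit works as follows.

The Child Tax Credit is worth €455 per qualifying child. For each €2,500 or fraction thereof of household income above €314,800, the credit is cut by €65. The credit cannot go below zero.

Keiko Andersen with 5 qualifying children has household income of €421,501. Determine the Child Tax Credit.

Child Tax Credit: base = 5 × €455 = €2,275. income exceeds €314,800 by €106,701 → 43 increments × €65 = €2,795 ≥ base, so the credit is €0.

€0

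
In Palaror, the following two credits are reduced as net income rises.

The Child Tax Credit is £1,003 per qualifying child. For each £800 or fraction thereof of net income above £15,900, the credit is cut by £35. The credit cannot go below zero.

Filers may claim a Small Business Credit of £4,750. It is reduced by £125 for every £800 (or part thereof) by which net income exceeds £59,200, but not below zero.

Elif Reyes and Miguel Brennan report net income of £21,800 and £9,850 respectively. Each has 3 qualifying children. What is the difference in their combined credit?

£280

Elif (£21,800): Child Tax Credit: base = 3 × £1,003 = £3,009. income exceeds £15,900 by £5,900, which is 8 full-or-partial £800 increments; reduction = 8 × £35 = £280, leaving £2,729. Small Business Credit: £21,800 is at or below the £59,200 threshold, so the full £4,750 applies. total £2,729 + £4,750 = £7,479
Miguel (£9,850): Child Tax Credit: base = 3 × £1,003 = £3,009. £9,850 is at or below the £15,900 threshold, so the full £3,009 applies. Small Business Credit: £9,850 is at or below the £59,200 threshold, so the full £4,750 applies. total £3,009 + £4,750 = £7,759
Difference: |£7,479 − £7,759| = £280.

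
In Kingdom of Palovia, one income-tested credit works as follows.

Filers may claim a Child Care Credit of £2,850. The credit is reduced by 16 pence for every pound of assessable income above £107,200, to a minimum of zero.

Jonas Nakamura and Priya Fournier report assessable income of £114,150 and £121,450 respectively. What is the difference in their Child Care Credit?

Jonas (£114,150): Child Care Credit: 16% of the £6,950 excess over £107,200 is £1,112; credit = £2,850 − £1,112 = £1,738.
Priya (£121,450): Child Care Credit: 16% of the £14,250 excess over £107,200 is £2,280; credit = £2,850 − £2,280 = £570.
Difference: |£1,738 − £570| = £1,168.

£1,168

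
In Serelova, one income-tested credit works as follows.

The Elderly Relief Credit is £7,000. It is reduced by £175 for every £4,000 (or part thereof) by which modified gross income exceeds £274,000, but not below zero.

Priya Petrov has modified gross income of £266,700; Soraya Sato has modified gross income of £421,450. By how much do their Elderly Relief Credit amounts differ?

£6,475

Priya (£266,700): Elderly Relief Credit: £266,700 is at or below the £274,000 threshold, so the full £7,000 applies.
Soraya (£421,450): Elderly Relief Credit: income exceeds £274,000 by £147,450, which is 37 full-or-partial £4,000 increments; reduction = 37 × £175 = £6,475, leaving £525.
Difference: |£7,000 − £525| = £6,475.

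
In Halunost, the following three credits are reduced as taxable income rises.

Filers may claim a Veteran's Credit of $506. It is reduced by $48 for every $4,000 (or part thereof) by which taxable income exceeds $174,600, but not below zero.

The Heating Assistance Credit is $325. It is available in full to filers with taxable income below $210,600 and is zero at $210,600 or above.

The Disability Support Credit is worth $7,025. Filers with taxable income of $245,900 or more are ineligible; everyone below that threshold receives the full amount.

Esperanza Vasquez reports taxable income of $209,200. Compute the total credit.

Veteran's Credit: income exceeds $174,600 by $34,600, which is 9 full-or-partial $4,000 increments; reduction = 9 × $48 = $432, leaving $74.
Heating Assistance Credit: $209,200 is below the $210,600 cutoff, so the full $325 applies.
Disability Support Credit: $209,200 is below the $245,900 cutoff, so the full $7,025 applies.
Total: $74 + $325 + $7,025 = $7,424.

$7,424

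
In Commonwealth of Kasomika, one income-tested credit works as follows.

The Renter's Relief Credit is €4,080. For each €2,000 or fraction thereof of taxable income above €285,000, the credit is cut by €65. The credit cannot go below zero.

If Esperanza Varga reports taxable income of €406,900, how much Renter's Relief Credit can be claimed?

Renter's Relief Credit: income exceeds €285,000 by €121,900, which is 61 full-or-partial €2,000 increments; reduction = 61 × €65 = €3,965, leaving €115.

€115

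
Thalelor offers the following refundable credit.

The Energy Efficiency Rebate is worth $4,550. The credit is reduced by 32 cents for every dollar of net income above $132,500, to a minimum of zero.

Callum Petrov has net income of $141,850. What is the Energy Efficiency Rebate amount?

$1,558

Energy Efficiency Rebate: 32% of the $9,350 excess over $132,500 is $2,992; credit = $4,550 − $2,992 = $1,558.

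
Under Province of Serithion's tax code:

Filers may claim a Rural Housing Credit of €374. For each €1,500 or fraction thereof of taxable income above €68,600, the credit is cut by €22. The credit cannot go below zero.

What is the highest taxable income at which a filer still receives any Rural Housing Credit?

€92,600

After 16 increments the reduction is 16 × €22 = €352, leaving €22; one more increment wipes it out. Increment 16 ends at excess 16 × €1,500 = €24,000, so the highest qualifying income is €68,600 + €24,000 = €92,600.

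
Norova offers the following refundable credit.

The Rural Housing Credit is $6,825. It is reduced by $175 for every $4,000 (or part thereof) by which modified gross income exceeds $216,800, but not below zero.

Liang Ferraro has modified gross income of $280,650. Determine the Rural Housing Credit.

$4,025

Rural Housing Credit: income exceeds $216,800 by $63,850, which is 16 full-or-partial $4,000 increments; reduction = 16 × $175 = $2,800, leaving $4,025.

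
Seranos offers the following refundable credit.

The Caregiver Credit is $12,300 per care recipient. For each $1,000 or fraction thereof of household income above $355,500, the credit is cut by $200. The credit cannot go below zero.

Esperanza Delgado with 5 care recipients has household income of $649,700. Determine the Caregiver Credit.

$2,500

Caregiver Credit: base = 5 × $12,300 = $61,500. income exceeds $355,500 by $294,200, which is 295 full-or-partial $1,000 increments; reduction = 295 × $200 = $59,000, leaving $2,500.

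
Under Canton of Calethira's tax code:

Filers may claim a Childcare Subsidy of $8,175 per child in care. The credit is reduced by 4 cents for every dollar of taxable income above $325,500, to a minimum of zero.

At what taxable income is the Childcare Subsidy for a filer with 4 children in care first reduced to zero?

Full credit = 4 × $8,175 = $32,700.
The credit falls by 4% of each dollar above $325,500, so it reaches zero when the excess is $32,700 / 4% = $817,500: income = $325,500 + $817,500 = $1,143,000.

$1,143,000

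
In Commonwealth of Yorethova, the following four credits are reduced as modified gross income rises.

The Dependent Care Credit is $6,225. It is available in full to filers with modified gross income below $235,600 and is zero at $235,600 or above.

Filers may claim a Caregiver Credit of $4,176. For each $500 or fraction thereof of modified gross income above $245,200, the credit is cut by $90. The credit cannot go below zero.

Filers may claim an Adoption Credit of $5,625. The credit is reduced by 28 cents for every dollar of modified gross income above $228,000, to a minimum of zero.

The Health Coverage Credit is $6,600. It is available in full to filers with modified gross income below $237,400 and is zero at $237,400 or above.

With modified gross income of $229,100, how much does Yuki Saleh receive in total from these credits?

Dependent Care Credit: $229,100 is below the $235,600 cutoff, so the full $6,225 applies.
Caregiver Credit: $229,100 is at or below the $245,200 threshold, so the full $4,176 applies.
Adoption Credit: 28% of the $1,100 excess over $228,000 is $308; credit = $5,625 − $308 = $5,317.
Health Coverage Credit: $229,100 is below the $237,400 cutoff, so the full $6,600 applies.
Total: $6,225 + $4,176 + $5,317 + $6,600 = $22,318.

$22,318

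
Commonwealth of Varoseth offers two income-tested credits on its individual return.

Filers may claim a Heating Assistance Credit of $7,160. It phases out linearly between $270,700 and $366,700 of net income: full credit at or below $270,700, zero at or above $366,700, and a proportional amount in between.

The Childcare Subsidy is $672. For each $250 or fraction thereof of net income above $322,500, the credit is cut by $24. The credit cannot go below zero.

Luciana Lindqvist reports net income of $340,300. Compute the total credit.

Heating Assistance Credit: $340,300 is $69,600 into a $96,000 phase-out range, leaving 26,400/96,000 of the credit: $7,160 × 26,400/96,000 = $1,969.
Childcare Subsidy: income exceeds $322,500 by $17,800 → 72 increments × $24 = $1,728 ≥ base, so the credit is $0.
Total: $1,969 + $0 = $1,969.

$1,969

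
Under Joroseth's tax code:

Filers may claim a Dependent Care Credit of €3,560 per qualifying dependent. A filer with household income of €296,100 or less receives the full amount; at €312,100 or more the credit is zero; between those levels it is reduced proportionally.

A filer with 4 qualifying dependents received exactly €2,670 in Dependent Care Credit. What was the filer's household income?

Full credit = 4 × €3,560 = €14,240.
€2,670 is 2,670/14,240 of the full €14,240, so 11,570/14,240 of the €16,000 range has been used: income = €296,100 + €16,000 × 11,570/14,240 = €309,100.

€309,100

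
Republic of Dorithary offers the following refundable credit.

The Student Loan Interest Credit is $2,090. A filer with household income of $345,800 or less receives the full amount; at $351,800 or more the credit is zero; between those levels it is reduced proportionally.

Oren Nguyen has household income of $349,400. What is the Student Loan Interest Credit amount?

Student Loan Interest Credit: $349,400 is $3,600 into a $6,000 phase-out range, leaving 2,400/6,000 of the credit: $2,090 × 2,400/6,000 = $836.

$836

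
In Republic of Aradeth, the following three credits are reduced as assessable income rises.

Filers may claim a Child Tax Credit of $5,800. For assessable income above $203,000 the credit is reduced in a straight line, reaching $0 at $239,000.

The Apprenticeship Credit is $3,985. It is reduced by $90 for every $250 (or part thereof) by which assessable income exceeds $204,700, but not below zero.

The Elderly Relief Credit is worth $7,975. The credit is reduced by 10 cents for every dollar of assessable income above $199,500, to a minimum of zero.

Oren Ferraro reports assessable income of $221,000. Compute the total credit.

Child Tax Credit: $221,000 is $18,000 into a $36,000 phase-out range, leaving 18,000/36,000 of the credit: $5,800 × 18,000/36,000 = $2,900.
Apprenticeship Credit: income exceeds $204,700 by $16,300 → 66 increments × $90 = $5,940 ≥ base, so the credit is $0.
Elderly Relief Credit: 10% of the $21,500 excess over $199,500 is $2,150; credit = $7,975 − $2,150 = $5,825.
Total: $2,900 + $0 + $5,825 = $8,725.

$8,725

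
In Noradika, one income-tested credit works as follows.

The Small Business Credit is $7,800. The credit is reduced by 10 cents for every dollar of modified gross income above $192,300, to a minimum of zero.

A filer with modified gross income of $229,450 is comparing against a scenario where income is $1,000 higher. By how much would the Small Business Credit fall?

At $229,450 — 10% of the $37,150 excess over $192,300 is $3,715; credit = $7,800 − $3,715 = $4,085.
At $230,450 — 10% of the $38,150 excess over $192,300 is $3,815; credit = $7,800 − $3,815 = $3,985.
Lost: $4,085 − $3,985 = $100.

$100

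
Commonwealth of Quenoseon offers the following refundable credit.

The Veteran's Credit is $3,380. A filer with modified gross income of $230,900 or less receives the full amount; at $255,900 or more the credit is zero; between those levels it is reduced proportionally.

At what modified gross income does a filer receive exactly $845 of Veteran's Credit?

$845 is 845/3,380 of the full $3,380, so 2,535/3,380 of the $25,000 range has been used: income = $230,900 + $25,000 × 2,535/3,380 = $249,650.

$249,650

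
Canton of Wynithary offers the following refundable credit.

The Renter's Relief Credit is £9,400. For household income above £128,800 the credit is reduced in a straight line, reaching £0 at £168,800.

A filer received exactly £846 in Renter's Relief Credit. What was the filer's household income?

£846 is 846/9,400 of the full £9,400, so 8,554/9,400 of the £40,000 range has been used: income = £128,800 + £40,000 × 8,554/9,400 = £165,200.

£165,200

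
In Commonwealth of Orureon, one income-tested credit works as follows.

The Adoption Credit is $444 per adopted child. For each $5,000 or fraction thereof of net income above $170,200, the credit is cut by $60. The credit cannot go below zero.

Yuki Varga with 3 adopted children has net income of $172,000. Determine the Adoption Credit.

$1,272

Adoption Credit: base = 3 × $444 = $1,332. income exceeds $170,200 by $1,800, which is 1 full-or-partial $5,000 increment; reduction = 1 × $60 = $60, leaving $1,272.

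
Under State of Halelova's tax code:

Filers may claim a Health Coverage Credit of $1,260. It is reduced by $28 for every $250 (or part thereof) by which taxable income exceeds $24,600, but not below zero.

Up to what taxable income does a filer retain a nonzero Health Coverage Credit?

After 44 increments the reduction is 44 × $28 = $1,232, leaving $28; one more increment wipes it out. Increment 44 ends at excess 44 × $250 = $11,000, so the highest qualifying income is $24,600 + $11,000 = $35,600.

$35,600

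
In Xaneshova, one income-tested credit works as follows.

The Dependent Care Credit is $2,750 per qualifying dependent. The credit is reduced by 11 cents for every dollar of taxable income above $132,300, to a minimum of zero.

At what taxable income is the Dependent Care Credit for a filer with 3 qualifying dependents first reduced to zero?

$207,300

Full credit = 3 × $2,750 = $8,250.
The credit falls by 11% of each dollar above $132,300, so it reaches zero when the excess is $8,250 / 11% = $75,000: income = $132,300 + $75,000 = $207,300.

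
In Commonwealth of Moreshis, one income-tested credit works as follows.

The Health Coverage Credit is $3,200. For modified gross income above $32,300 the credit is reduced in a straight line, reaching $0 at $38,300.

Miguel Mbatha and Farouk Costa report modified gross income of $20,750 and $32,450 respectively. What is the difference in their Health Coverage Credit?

Miguel ($20,750): Health Coverage Credit: $20,750 is at or below the $32,300 threshold, so the full $3,200 applies.
Farouk ($32,450): Health Coverage Credit: $32,450 is $150 into a $6,000 phase-out range, leaving 5,850/6,000 of the credit: $3,200 × 5,850/6,000 = $3,120.
Difference: |$3,200 − $3,120| = $80.

$80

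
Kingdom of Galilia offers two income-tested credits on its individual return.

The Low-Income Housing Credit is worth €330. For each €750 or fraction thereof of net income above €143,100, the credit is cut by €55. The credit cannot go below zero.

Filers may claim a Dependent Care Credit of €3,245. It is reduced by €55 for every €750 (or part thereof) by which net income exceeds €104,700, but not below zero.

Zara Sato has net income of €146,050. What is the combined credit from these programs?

Low-Income Housing Credit: income exceeds €143,100 by €2,950, which is 4 full-or-partial €750 increments; reduction = 4 × €55 = €220, leaving €110.
Dependent Care Credit: income exceeds €104,700 by €41,350, which is 56 full-or-partial €750 increments; reduction = 56 × €55 = €3,080, leaving €165.
Total: €110 + €165 = €275.

€275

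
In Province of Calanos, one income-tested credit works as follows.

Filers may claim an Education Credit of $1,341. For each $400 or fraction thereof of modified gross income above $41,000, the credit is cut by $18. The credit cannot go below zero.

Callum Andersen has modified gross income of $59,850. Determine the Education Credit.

Education Credit: income exceeds $41,000 by $18,850, which is 48 full-or-partial $400 increments; reduction = 48 × $18 = $864, leaving $477.

$477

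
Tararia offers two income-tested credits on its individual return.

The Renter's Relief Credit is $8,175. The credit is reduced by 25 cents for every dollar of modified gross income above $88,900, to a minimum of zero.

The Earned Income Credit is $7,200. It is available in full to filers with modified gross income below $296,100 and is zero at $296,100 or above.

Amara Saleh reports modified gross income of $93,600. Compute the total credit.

$14,200

Renter's Relief Credit: 25% of the $4,700 excess over $88,900 is $1,175; credit = $8,175 − $1,175 = $7,000.
Earned Income Credit: $93,600 is below the $296,100 cutoff, so the full $7,200 applies.
Total: $7,000 + $7,200 = $14,200.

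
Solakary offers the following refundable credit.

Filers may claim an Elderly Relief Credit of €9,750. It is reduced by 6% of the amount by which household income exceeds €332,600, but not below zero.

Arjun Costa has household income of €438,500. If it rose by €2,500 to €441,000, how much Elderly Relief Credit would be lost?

€150

At €438,500 — 6% of the €105,900 excess over €332,600 is €6,354; credit = €9,750 − €6,354 = €3,396.
At €441,000 — 6% of the €108,400 excess over €332,600 is €6,504; credit = €9,750 − €6,504 = €3,246.
Lost: €3,396 − €3,246 = €150.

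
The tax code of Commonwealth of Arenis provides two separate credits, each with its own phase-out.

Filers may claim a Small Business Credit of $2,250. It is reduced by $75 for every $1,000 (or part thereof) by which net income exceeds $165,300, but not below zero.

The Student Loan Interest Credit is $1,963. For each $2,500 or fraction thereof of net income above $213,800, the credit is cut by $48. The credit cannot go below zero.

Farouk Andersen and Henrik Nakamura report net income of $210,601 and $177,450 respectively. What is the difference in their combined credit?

Farouk ($210,601): Small Business Credit: income exceeds $165,300 by $45,301 → 46 increments × $75 = $3,450 ≥ base, so the credit is $0. Student Loan Interest Credit: $210,601 is at or below the $213,800 threshold, so the full $1,963 applies. total $0 + $1,963 = $1,963
Henrik ($177,450): Small Business Credit: income exceeds $165,300 by $12,150, which is 13 full-or-partial $1,000 increments; reduction = 13 × $75 = $975, leaving $1,275. Student Loan Interest Credit: $177,450 is at or below the $213,800 threshold, so the full $1,963 applies. total $1,275 + $1,963 = $3,238
Difference: |$1,963 − $3,238| = $1,275.

$1,275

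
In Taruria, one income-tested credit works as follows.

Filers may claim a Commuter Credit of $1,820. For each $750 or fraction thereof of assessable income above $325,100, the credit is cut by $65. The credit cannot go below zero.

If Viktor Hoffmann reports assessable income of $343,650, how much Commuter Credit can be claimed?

Commuter Credit: income exceeds $325,100 by $18,550, which is 25 full-or-partial $750 increments; reduction = 25 × $65 = $1,625, leaving $195.

$195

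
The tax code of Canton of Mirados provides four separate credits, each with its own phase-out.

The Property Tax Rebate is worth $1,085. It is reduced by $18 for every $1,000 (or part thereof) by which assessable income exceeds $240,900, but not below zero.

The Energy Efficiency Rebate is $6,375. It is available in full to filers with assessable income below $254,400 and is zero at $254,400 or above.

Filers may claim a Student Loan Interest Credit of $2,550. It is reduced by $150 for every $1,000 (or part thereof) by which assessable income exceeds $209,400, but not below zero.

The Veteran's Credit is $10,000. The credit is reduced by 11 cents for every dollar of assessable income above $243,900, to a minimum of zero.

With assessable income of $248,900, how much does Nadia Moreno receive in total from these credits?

$16,766

Property Tax Rebate: income exceeds $240,900 by $8,000, which is 8 full-or-partial $1,000 increments; reduction = 8 × $18 = $144, leaving $941.
Energy Efficiency Rebate: $248,900 is below the $254,400 cutoff, so the full $6,375 applies.
Student Loan Interest Credit: income exceeds $209,400 by $39,500 → 40 increments × $150 = $6,000 ≥ base, so the credit is $0.
Veteran's Credit: 11% of the $5,000 excess over $243,900 is $550; credit = $10,000 − $550 = $9,450.
Total: $941 + $6,375 + $0 + $9,450 = $16,766.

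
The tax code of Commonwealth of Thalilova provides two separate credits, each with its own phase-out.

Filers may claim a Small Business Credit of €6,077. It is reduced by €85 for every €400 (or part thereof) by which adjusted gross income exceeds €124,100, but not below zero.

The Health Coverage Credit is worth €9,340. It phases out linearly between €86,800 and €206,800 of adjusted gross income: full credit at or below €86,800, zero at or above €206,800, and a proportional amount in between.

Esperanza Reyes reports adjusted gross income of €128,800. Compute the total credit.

€11,128

Small Business Credit: income exceeds €124,100 by €4,700, which is 12 full-or-partial €400 increments; reduction = 12 × €85 = €1,020, leaving €5,057.
Health Coverage Credit: €128,800 is €42,000 into a €120,000 phase-out range, leaving 78,000/120,000 of the credit: €9,340 × 78,000/120,000 = €6,071.
Total: €5,057 + €6,071 = €11,128.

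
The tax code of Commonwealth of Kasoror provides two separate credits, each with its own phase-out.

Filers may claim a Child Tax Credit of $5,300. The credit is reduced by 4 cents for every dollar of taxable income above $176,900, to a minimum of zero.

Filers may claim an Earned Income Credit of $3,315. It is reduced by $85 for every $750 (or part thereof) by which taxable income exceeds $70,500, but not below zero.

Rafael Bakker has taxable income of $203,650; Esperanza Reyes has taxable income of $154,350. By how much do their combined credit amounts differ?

Rafael ($203,650): Child Tax Credit: 4% of the $26,750 excess over $176,900 is $1,070; credit = $5,300 − $1,070 = $4,230. Earned Income Credit: income exceeds $70,500 by $133,150 → 178 increments × $85 = $15,130 ≥ base, so the credit is $0. total $4,230 + $0 = $4,230
Esperanza ($154,350): Child Tax Credit: $154,350 is at or below the $176,900 threshold, so the full $5,300 applies. Earned Income Credit: income exceeds $70,500 by $83,850 → 112 increments × $85 = $9,520 ≥ base, so the credit is $0. total $5,300 + $0 = $5,300
Difference: |$4,230 − $5,300| = $1,070.

$1,070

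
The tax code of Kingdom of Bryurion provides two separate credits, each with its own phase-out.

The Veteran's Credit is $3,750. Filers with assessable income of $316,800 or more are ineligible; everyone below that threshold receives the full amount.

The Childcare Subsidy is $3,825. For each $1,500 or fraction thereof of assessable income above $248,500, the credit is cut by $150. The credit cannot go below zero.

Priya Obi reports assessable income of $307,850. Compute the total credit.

Veteran's Credit: $307,850 is below the $316,800 cutoff, so the full $3,750 applies.
Childcare Subsidy: income exceeds $248,500 by $59,350 → 40 increments × $150 = $6,000 ≥ base, so the credit is $0.
Total: $3,750 + $0 = $3,750.

$3,750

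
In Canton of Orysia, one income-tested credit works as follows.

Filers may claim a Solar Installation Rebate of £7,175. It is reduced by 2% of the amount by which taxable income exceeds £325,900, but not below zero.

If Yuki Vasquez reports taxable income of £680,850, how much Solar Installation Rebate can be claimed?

£76

Solar Installation Rebate: 2% of the £354,950 excess over £325,900 is £7,099; credit = £7,175 − £7,099 = £76.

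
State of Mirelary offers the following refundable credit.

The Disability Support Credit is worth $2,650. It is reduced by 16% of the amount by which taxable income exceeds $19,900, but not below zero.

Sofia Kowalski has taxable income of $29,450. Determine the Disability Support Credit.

Disability Support Credit: 16% of the $9,550 excess over $19,900 is $1,528; credit = $2,650 − $1,528 = $1,122.

$1,122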